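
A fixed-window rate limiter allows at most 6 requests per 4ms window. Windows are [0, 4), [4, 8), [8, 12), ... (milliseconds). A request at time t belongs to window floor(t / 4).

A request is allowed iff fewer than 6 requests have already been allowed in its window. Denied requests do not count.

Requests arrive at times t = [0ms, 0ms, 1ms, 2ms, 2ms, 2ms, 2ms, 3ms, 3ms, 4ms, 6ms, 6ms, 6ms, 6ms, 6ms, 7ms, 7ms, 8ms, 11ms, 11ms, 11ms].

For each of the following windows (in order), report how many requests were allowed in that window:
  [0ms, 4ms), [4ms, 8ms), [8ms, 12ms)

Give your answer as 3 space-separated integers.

Answer: 6 6 4

Derivation:
Processing requests:
  req#1 t=0ms (window 0): ALLOW
  req#2 t=0ms (window 0): ALLOW
  req#3 t=1ms (window 0): ALLOW
  req#4 t=2ms (window 0): ALLOW
  req#5 t=2ms (window 0): ALLOW
  req#6 t=2ms (window 0): ALLOW
  req#7 t=2ms (window 0): DENY
  req#8 t=3ms (window 0): DENY
  req#9 t=3ms (window 0): DENY
  req#10 t=4ms (window 1): ALLOW
  req#11 t=6ms (window 1): ALLOW
  req#12 t=6ms (window 1): ALLOW
  req#13 t=6ms (window 1): ALLOW
  req#14 t=6ms (window 1): ALLOW
  req#15 t=6ms (window 1): ALLOW
  req#16 t=7ms (window 1): DENY
  req#17 t=7ms (window 1): DENY
  req#18 t=8ms (window 2): ALLOW
  req#19 t=11ms (window 2): ALLOW
  req#20 t=11ms (window 2): ALLOW
  req#21 t=11ms (window 2): ALLOW

Allowed counts by window: 6 6 4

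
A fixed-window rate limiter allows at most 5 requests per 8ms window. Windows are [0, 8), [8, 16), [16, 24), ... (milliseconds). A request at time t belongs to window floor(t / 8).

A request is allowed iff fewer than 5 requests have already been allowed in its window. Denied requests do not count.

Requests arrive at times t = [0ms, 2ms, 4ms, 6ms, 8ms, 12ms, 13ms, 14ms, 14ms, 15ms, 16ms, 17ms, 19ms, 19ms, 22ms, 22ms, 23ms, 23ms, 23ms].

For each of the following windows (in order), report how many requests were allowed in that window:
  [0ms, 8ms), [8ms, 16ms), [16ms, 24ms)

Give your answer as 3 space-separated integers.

Processing requests:
  req#1 t=0ms (window 0): ALLOW
  req#2 t=2ms (window 0): ALLOW
  req#3 t=4ms (window 0): ALLOW
  req#4 t=6ms (window 0): ALLOW
  req#5 t=8ms (window 1): ALLOW
  req#6 t=12ms (window 1): ALLOW
  req#7 t=13ms (window 1): ALLOW
  req#8 t=14ms (window 1): ALLOW
  req#9 t=14ms (window 1): ALLOW
  req#10 t=15ms (window 1): DENY
  req#11 t=16ms (window 2): ALLOW
  req#12 t=17ms (window 2): ALLOW
  req#13 t=19ms (window 2): ALLOW
  req#14 t=19ms (window 2): ALLOW
  req#15 t=22ms (window 2): ALLOW
  req#16 t=22ms (window 2): DENY
  req#17 t=23ms (window 2): DENY
  req#18 t=23ms (window 2): DENY
  req#19 t=23ms (window 2): DENY

Allowed counts by window: 4 5 5

Answer: 4 5 5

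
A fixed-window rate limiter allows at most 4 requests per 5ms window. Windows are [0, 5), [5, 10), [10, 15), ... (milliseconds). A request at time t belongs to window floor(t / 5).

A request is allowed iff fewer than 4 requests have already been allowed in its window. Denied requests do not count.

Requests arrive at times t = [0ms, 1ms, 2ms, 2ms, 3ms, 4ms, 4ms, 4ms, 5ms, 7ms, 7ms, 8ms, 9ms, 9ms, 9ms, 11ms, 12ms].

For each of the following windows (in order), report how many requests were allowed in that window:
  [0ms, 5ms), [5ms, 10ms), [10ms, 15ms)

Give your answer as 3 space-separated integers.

Processing requests:
  req#1 t=0ms (window 0): ALLOW
  req#2 t=1ms (window 0): ALLOW
  req#3 t=2ms (window 0): ALLOW
  req#4 t=2ms (window 0): ALLOW
  req#5 t=3ms (window 0): DENY
  req#6 t=4ms (window 0): DENY
  req#7 t=4ms (window 0): DENY
  req#8 t=4ms (window 0): DENY
  req#9 t=5ms (window 1): ALLOW
  req#10 t=7ms (window 1): ALLOW
  req#11 t=7ms (window 1): ALLOW
  req#12 t=8ms (window 1): ALLOW
  req#13 t=9ms (window 1): DENY
  req#14 t=9ms (window 1): DENY
  req#15 t=9ms (window 1): DENY
  req#16 t=11ms (window 2): ALLOW
  req#17 t=12ms (window 2): ALLOW

Allowed counts by window: 4 4 2

Answer: 4 4 2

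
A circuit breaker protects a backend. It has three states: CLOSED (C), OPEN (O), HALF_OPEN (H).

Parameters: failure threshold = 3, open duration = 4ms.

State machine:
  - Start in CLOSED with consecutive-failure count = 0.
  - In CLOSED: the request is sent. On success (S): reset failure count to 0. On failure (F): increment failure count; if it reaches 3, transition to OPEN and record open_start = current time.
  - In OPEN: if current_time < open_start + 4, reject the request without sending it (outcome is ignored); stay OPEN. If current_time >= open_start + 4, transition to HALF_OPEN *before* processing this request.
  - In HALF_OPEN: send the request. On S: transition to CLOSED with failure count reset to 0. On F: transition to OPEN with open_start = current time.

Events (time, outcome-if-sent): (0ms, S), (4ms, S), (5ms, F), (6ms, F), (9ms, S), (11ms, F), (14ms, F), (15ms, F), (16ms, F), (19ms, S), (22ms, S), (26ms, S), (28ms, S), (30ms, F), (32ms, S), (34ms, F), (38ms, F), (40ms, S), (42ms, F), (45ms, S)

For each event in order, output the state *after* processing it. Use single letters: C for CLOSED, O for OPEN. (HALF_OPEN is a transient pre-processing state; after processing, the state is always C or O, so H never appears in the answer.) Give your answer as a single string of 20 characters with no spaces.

State after each event:
  event#1 t=0ms outcome=S: state=CLOSED
  event#2 t=4ms outcome=S: state=CLOSED
  event#3 t=5ms outcome=F: state=CLOSED
  event#4 t=6ms outcome=F: state=CLOSED
  event#5 t=9ms outcome=S: state=CLOSED
  event#6 t=11ms outcome=F: state=CLOSED
  event#7 t=14ms outcome=F: state=CLOSED
  event#8 t=15ms outcome=F: state=OPEN
  event#9 t=16ms outcome=F: state=OPEN
  event#10 t=19ms outcome=S: state=CLOSED
  event#11 t=22ms outcome=S: state=CLOSED
  event#12 t=26ms outcome=S: state=CLOSED
  event#13 t=28ms outcome=S: state=CLOSED
  event#14 t=30ms outcome=F: state=CLOSED
  event#15 t=32ms outcome=S: state=CLOSED
  event#16 t=34ms outcome=F: state=CLOSED
  event#17 t=38ms outcome=F: state=CLOSED
  event#18 t=40ms outcome=S: state=CLOSED
  event#19 t=42ms outcome=F: state=CLOSED
  event#20 t=45ms outcome=S: state=CLOSED

Answer: CCCCCCCOOCCCCCCCCCCC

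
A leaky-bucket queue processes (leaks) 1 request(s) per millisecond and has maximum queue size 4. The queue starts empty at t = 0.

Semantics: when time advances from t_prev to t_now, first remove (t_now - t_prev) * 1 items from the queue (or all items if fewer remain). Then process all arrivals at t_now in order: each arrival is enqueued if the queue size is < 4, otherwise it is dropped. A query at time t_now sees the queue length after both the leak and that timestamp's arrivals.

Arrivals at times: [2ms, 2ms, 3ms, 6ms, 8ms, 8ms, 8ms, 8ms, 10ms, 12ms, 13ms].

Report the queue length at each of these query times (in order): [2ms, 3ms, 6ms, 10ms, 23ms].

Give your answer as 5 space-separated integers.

Queue lengths at query times:
  query t=2ms: backlog = 2
  query t=3ms: backlog = 2
  query t=6ms: backlog = 1
  query t=10ms: backlog = 3
  query t=23ms: backlog = 0

Answer: 2 2 1 3 0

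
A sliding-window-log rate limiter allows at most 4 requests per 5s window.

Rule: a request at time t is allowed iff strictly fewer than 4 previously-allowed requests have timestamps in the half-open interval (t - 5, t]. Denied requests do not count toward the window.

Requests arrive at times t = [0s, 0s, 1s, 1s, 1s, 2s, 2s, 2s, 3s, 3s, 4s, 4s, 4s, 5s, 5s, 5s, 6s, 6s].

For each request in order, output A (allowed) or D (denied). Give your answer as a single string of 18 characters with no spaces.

Answer: AAAADDDDDDDDDAADAA

Derivation:
Tracking allowed requests in the window:
  req#1 t=0s: ALLOW
  req#2 t=0s: ALLOW
  req#3 t=1s: ALLOW
  req#4 t=1s: ALLOW
  req#5 t=1s: DENY
  req#6 t=2s: DENY
  req#7 t=2s: DENY
  req#8 t=2s: DENY
  req#9 t=3s: DENY
  req#10 t=3s: DENY
  req#11 t=4s: DENY
  req#12 t=4s: DENY
  req#13 t=4s: DENY
  req#14 t=5s: ALLOW
  req#15 t=5s: ALLOW
  req#16 t=5s: DENY
  req#17 t=6s: ALLOW
  req#18 t=6s: ALLOW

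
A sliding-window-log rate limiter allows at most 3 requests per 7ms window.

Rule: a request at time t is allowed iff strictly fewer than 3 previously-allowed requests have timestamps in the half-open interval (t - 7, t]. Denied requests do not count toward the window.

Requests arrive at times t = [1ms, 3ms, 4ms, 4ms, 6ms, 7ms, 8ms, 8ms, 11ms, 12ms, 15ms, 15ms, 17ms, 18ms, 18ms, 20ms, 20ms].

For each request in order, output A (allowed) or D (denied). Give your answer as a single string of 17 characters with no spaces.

Answer: AAADDDADAAADDADAD

Derivation:
Tracking allowed requests in the window:
  req#1 t=1ms: ALLOW
  req#2 t=3ms: ALLOW
  req#3 t=4ms: ALLOW
  req#4 t=4ms: DENY
  req#5 t=6ms: DENY
  req#6 t=7ms: DENY
  req#7 t=8ms: ALLOW
  req#8 t=8ms: DENY
  req#9 t=11ms: ALLOW
  req#10 t=12ms: ALLOW
  req#11 t=15ms: ALLOW
  req#12 t=15ms: DENY
  req#13 t=17ms: DENY
  req#14 t=18ms: ALLOW
  req#15 t=18ms: DENY
  req#16 t=20ms: ALLOW
  req#17 t=20ms: DENY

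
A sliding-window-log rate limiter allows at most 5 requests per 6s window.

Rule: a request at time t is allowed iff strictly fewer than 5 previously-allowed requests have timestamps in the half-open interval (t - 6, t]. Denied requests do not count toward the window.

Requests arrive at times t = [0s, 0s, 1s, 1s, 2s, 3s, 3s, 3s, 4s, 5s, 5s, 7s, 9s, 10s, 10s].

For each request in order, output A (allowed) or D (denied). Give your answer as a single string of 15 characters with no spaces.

Answer: AAAAADDDDDDAAAA

Derivation:
Tracking allowed requests in the window:
  req#1 t=0s: ALLOW
  req#2 t=0s: ALLOW
  req#3 t=1s: ALLOW
  req#4 t=1s: ALLOW
  req#5 t=2s: ALLOW
  req#6 t=3s: DENY
  req#7 t=3s: DENY
  req#8 t=3s: DENY
  req#9 t=4s: DENY
  req#10 t=5s: DENY
  req#11 t=5s: DENY
  req#12 t=7s: ALLOW
  req#13 t=9s: ALLOW
  req#14 t=10s: ALLOW
  req#15 t=10s: ALLOW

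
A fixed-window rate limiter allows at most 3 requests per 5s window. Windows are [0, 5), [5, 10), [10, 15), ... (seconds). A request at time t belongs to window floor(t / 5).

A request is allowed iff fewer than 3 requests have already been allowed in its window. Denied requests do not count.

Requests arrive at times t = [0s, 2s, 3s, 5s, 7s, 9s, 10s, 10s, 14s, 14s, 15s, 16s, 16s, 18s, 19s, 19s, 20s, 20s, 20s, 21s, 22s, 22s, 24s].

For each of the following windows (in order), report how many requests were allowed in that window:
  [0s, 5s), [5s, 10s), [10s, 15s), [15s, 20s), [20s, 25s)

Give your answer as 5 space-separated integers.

Answer: 3 3 3 3 3

Derivation:
Processing requests:
  req#1 t=0s (window 0): ALLOW
  req#2 t=2s (window 0): ALLOW
  req#3 t=3s (window 0): ALLOW
  req#4 t=5s (window 1): ALLOW
  req#5 t=7s (window 1): ALLOW
  req#6 t=9s (window 1): ALLOW
  req#7 t=10s (window 2): ALLOW
  req#8 t=10s (window 2): ALLOW
  req#9 t=14s (window 2): ALLOW
  req#10 t=14s (window 2): DENY
  req#11 t=15s (window 3): ALLOW
  req#12 t=16s (window 3): ALLOW
  req#13 t=16s (window 3): ALLOW
  req#14 t=18s (window 3): DENY
  req#15 t=19s (window 3): DENY
  req#16 t=19s (window 3): DENY
  req#17 t=20s (window 4): ALLOW
  req#18 t=20s (window 4): ALLOW
  req#19 t=20s (window 4): ALLOW
  req#20 t=21s (window 4): DENY
  req#21 t=22s (window 4): DENY
  req#22 t=22s (window 4): DENY
  req#23 t=24s (window 4): DENY

Allowed counts by window: 3 3 3 3 3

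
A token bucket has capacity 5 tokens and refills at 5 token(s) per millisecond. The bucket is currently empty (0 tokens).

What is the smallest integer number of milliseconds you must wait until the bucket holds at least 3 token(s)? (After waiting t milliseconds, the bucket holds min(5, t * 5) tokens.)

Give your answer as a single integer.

Need t * 5 >= 3, so t >= 3/5.
Smallest integer t = ceil(3/5) = 1.

Answer: 1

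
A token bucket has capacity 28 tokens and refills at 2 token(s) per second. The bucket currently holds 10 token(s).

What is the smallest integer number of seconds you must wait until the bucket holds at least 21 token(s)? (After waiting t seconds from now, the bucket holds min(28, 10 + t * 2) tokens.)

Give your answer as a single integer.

Answer: 6

Derivation:
Need 10 + t * 2 >= 21, so t >= 11/2.
Smallest integer t = ceil(11/2) = 6.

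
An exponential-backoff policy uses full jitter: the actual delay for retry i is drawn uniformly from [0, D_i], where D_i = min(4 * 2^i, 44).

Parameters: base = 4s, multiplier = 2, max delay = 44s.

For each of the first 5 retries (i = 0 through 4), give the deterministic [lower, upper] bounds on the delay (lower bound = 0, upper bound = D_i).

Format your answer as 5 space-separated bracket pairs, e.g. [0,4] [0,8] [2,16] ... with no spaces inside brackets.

Computing bounds per retry:
  i=0: D_i=min(4*2^0,44)=4, bounds=[0,4]
  i=1: D_i=min(4*2^1,44)=8, bounds=[0,8]
  i=2: D_i=min(4*2^2,44)=16, bounds=[0,16]
  i=3: D_i=min(4*2^3,44)=32, bounds=[0,32]
  i=4: D_i=min(4*2^4,44)=44, bounds=[0,44]

Answer: [0,4] [0,8] [0,16] [0,32] [0,44]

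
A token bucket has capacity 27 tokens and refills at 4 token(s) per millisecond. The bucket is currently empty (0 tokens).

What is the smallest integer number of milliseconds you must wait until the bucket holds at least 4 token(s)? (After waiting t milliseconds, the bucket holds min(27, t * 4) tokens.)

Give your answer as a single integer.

Need t * 4 >= 4, so t >= 4/4.
Smallest integer t = ceil(4/4) = 1.

Answer: 1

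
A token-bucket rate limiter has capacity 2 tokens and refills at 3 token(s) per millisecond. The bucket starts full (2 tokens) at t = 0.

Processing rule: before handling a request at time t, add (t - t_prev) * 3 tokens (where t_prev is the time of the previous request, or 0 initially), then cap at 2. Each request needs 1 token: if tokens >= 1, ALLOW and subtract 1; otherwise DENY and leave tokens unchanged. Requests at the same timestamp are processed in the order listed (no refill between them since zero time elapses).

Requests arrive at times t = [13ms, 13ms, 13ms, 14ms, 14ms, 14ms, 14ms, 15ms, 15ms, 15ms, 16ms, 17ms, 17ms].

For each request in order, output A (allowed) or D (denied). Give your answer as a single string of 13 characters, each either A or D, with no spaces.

Simulating step by step:
  req#1 t=13ms: ALLOW
  req#2 t=13ms: ALLOW
  req#3 t=13ms: DENY
  req#4 t=14ms: ALLOW
  req#5 t=14ms: ALLOW
  req#6 t=14ms: DENY
  req#7 t=14ms: DENY
  req#8 t=15ms: ALLOW
  req#9 t=15ms: ALLOW
  req#10 t=15ms: DENY
  req#11 t=16ms: ALLOW
  req#12 t=17ms: ALLOW
  req#13 t=17ms: ALLOW

Answer: AADAADDAADAAA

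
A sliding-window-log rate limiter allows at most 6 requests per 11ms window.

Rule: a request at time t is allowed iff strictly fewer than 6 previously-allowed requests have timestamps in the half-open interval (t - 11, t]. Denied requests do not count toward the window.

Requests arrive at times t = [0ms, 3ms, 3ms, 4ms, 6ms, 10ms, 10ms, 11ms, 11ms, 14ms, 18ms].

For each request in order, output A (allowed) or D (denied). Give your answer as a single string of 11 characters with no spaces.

Tracking allowed requests in the window:
  req#1 t=0ms: ALLOW
  req#2 t=3ms: ALLOW
  req#3 t=3ms: ALLOW
  req#4 t=4ms: ALLOW
  req#5 t=6ms: ALLOW
  req#6 t=10ms: ALLOW
  req#7 t=10ms: DENY
  req#8 t=11ms: ALLOW
  req#9 t=11ms: DENY
  req#10 t=14ms: ALLOW
  req#11 t=18ms: ALLOW

Answer: AAAAAADADAA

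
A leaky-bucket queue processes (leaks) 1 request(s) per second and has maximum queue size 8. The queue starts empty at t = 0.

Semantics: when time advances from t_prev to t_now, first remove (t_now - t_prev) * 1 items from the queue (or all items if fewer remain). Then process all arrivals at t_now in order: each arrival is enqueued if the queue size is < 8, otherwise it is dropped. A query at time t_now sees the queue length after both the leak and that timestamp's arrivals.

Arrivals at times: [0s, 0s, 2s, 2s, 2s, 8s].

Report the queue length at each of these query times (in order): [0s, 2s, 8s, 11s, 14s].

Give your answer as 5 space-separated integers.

Answer: 2 3 1 0 0

Derivation:
Queue lengths at query times:
  query t=0s: backlog = 2
  query t=2s: backlog = 3
  query t=8s: backlog = 1
  query t=11s: backlog = 0
  query t=14s: backlog = 0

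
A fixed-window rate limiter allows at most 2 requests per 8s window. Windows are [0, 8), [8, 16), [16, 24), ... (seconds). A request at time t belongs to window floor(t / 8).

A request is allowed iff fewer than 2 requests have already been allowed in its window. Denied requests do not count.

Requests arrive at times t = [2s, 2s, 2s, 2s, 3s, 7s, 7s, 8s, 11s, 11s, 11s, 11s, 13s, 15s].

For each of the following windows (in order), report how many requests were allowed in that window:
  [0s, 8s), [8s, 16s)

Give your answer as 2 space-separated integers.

Answer: 2 2

Derivation:
Processing requests:
  req#1 t=2s (window 0): ALLOW
  req#2 t=2s (window 0): ALLOW
  req#3 t=2s (window 0): DENY
  req#4 t=2s (window 0): DENY
  req#5 t=3s (window 0): DENY
  req#6 t=7s (window 0): DENY
  req#7 t=7s (window 0): DENY
  req#8 t=8s (window 1): ALLOW
  req#9 t=11s (window 1): ALLOW
  req#10 t=11s (window 1): DENY
  req#11 t=11s (window 1): DENY
  req#12 t=11s (window 1): DENY
  req#13 t=13s (window 1): DENY
  req#14 t=15s (window 1): DENY

Allowed counts by window: 2 2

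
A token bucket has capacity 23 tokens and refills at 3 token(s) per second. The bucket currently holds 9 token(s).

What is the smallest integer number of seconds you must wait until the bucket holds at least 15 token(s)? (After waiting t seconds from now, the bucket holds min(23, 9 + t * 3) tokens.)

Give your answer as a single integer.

Answer: 2

Derivation:
Need 9 + t * 3 >= 15, so t >= 6/3.
Smallest integer t = ceil(6/3) = 2.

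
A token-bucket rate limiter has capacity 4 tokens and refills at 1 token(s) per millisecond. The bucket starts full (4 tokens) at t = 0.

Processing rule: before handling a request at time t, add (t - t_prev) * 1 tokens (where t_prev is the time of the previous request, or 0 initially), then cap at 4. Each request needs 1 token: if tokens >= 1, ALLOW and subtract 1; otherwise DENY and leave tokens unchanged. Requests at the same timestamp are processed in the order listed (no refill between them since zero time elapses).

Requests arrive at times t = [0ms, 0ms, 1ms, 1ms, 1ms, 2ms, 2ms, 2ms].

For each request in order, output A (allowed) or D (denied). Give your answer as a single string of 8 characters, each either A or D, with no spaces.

Simulating step by step:
  req#1 t=0ms: ALLOW
  req#2 t=0ms: ALLOW
  req#3 t=1ms: ALLOW
  req#4 t=1ms: ALLOW
  req#5 t=1ms: ALLOW
  req#6 t=2ms: ALLOW
  req#7 t=2ms: DENY
  req#8 t=2ms: DENY

Answer: AAAAAADD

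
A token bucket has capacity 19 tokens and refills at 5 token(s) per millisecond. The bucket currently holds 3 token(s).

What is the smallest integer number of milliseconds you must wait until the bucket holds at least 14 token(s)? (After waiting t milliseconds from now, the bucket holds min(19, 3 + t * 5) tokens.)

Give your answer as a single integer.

Answer: 3

Derivation:
Need 3 + t * 5 >= 14, so t >= 11/5.
Smallest integer t = ceil(11/5) = 3.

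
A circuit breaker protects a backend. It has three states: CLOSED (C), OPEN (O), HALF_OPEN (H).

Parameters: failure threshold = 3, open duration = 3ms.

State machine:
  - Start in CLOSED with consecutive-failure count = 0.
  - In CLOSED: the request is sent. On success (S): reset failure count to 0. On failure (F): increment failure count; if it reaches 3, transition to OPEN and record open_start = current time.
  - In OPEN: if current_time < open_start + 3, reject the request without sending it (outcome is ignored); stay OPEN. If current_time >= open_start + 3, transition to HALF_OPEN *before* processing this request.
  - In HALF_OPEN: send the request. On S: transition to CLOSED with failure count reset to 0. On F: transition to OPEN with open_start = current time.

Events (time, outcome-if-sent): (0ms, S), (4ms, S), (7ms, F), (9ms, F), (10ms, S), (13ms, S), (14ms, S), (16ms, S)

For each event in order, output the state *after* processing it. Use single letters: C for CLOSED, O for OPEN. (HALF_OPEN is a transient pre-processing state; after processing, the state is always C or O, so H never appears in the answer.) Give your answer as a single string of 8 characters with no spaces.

Answer: CCCCCCCC

Derivation:
State after each event:
  event#1 t=0ms outcome=S: state=CLOSED
  event#2 t=4ms outcome=S: state=CLOSED
  event#3 t=7ms outcome=F: state=CLOSED
  event#4 t=9ms outcome=F: state=CLOSED
  event#5 t=10ms outcome=S: state=CLOSED
  event#6 t=13ms outcome=S: state=CLOSED
  event#7 t=14ms outcome=S: state=CLOSED
  event#8 t=16ms outcome=S: state=CLOSED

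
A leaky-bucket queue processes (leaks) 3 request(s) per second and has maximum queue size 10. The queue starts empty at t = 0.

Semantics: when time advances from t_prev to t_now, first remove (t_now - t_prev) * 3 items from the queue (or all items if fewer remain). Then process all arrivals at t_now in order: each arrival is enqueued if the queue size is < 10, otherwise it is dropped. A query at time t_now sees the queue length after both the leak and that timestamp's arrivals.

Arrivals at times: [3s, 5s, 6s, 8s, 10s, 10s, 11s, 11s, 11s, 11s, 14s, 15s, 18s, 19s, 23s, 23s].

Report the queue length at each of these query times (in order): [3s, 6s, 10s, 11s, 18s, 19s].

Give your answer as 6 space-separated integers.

Queue lengths at query times:
  query t=3s: backlog = 1
  query t=6s: backlog = 1
  query t=10s: backlog = 2
  query t=11s: backlog = 4
  query t=18s: backlog = 1
  query t=19s: backlog = 1

Answer: 1 1 2 4 1 1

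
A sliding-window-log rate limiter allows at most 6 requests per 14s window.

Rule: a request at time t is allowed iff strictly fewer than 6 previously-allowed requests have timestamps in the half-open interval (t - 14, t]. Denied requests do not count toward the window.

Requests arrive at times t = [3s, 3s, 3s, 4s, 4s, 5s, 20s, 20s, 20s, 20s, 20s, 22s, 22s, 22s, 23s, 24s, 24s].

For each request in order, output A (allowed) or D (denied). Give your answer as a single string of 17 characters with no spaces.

Tracking allowed requests in the window:
  req#1 t=3s: ALLOW
  req#2 t=3s: ALLOW
  req#3 t=3s: ALLOW
  req#4 t=4s: ALLOW
  req#5 t=4s: ALLOW
  req#6 t=5s: ALLOW
  req#7 t=20s: ALLOW
  req#8 t=20s: ALLOW
  req#9 t=20s: ALLOW
  req#10 t=20s: ALLOW
  req#11 t=20s: ALLOW
  req#12 t=22s: ALLOW
  req#13 t=22s: DENY
  req#14 t=22s: DENY
  req#15 t=23s: DENY
  req#16 t=24s: DENY
  req#17 t=24s: DENY

Answer: AAAAAAAAAAAADDDDD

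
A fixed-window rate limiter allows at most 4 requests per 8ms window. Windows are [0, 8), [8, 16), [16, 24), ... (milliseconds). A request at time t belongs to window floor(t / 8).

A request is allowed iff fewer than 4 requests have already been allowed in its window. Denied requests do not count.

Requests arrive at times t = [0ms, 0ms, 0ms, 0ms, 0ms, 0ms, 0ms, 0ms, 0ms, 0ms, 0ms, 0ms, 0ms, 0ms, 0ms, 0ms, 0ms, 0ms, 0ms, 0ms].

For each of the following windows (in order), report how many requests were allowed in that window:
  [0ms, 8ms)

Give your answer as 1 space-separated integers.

Answer: 4

Derivation:
Processing requests:
  req#1 t=0ms (window 0): ALLOW
  req#2 t=0ms (window 0): ALLOW
  req#3 t=0ms (window 0): ALLOW
  req#4 t=0ms (window 0): ALLOW
  req#5 t=0ms (window 0): DENY
  req#6 t=0ms (window 0): DENY
  req#7 t=0ms (window 0): DENY
  req#8 t=0ms (window 0): DENY
  req#9 t=0ms (window 0): DENY
  req#10 t=0ms (window 0): DENY
  req#11 t=0ms (window 0): DENY
  req#12 t=0ms (window 0): DENY
  req#13 t=0ms (window 0): DENY
  req#14 t=0ms (window 0): DENY
  req#15 t=0ms (window 0): DENY
  req#16 t=0ms (window 0): DENY
  req#17 t=0ms (window 0): DENY
  req#18 t=0ms (window 0): DENY
  req#19 t=0ms (window 0): DENY
  req#20 t=0ms (window 0): DENY

Allowed counts by window: 4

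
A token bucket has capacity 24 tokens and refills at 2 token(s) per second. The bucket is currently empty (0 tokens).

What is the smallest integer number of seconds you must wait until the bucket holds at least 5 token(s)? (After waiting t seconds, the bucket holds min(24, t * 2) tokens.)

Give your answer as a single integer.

Answer: 3

Derivation:
Need t * 2 >= 5, so t >= 5/2.
Smallest integer t = ceil(5/2) = 3.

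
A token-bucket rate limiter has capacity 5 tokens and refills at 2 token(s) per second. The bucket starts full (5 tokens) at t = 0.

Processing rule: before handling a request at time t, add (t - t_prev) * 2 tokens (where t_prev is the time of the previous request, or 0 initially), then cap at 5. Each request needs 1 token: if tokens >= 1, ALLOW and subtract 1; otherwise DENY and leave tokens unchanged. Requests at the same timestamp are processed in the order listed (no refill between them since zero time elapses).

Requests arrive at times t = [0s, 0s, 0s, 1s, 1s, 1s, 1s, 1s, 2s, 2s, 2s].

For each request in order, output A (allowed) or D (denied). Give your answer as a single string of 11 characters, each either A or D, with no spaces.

Simulating step by step:
  req#1 t=0s: ALLOW
  req#2 t=0s: ALLOW
  req#3 t=0s: ALLOW
  req#4 t=1s: ALLOW
  req#5 t=1s: ALLOW
  req#6 t=1s: ALLOW
  req#7 t=1s: ALLOW
  req#8 t=1s: DENY
  req#9 t=2s: ALLOW
  req#10 t=2s: ALLOW
  req#11 t=2s: DENY

Answer: AAAAAAADAAD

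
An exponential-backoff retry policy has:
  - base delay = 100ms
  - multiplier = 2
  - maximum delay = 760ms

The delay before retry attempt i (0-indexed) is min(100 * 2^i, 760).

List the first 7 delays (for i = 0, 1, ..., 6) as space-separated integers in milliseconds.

Computing each delay:
  i=0: min(100*2^0, 760) = 100
  i=1: min(100*2^1, 760) = 200
  i=2: min(100*2^2, 760) = 400
  i=3: min(100*2^3, 760) = 760
  i=4: min(100*2^4, 760) = 760
  i=5: min(100*2^5, 760) = 760
  i=6: min(100*2^6, 760) = 760

Answer: 100 200 400 760 760 760 760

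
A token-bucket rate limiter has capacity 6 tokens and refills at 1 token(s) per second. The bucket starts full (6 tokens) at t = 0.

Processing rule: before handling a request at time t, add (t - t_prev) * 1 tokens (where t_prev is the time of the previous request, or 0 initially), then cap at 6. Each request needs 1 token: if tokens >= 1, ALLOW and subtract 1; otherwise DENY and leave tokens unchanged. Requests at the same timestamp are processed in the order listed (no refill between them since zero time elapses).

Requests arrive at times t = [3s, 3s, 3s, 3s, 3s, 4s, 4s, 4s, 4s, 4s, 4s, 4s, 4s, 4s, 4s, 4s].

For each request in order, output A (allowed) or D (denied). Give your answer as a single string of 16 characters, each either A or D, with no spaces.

Simulating step by step:
  req#1 t=3s: ALLOW
  req#2 t=3s: ALLOW
  req#3 t=3s: ALLOW
  req#4 t=3s: ALLOW
  req#5 t=3s: ALLOW
  req#6 t=4s: ALLOW
  req#7 t=4s: ALLOW
  req#8 t=4s: DENY
  req#9 t=4s: DENY
  req#10 t=4s: DENY
  req#11 t=4s: DENY
  req#12 t=4s: DENY
  req#13 t=4s: DENY
  req#14 t=4s: DENY
  req#15 t=4s: DENY
  req#16 t=4s: DENY

Answer: AAAAAAADDDDDDDDD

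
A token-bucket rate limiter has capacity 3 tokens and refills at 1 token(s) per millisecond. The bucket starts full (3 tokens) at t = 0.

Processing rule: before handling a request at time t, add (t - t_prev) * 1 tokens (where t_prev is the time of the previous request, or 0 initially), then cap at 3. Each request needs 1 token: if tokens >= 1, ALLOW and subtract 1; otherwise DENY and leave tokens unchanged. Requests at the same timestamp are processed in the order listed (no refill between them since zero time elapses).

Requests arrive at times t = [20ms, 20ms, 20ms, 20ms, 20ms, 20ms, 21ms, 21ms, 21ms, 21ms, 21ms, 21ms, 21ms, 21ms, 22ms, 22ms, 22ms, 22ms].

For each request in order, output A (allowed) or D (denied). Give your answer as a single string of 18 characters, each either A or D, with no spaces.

Simulating step by step:
  req#1 t=20ms: ALLOW
  req#2 t=20ms: ALLOW
  req#3 t=20ms: ALLOW
  req#4 t=20ms: DENY
  req#5 t=20ms: DENY
  req#6 t=20ms: DENY
  req#7 t=21ms: ALLOW
  req#8 t=21ms: DENY
  req#9 t=21ms: DENY
  req#10 t=21ms: DENY
  req#11 t=21ms: DENY
  req#12 t=21ms: DENY
  req#13 t=21ms: DENY
  req#14 t=21ms: DENY
  req#15 t=22ms: ALLOW
  req#16 t=22ms: DENY
  req#17 t=22ms: DENY
  req#18 t=22ms: DENY

Answer: AAADDDADDDDDDDADDD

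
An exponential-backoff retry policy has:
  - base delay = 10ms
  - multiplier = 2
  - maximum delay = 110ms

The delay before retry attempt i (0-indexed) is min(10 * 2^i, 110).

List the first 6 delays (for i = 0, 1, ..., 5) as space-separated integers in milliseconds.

Answer: 10 20 40 80 110 110

Derivation:
Computing each delay:
  i=0: min(10*2^0, 110) = 10
  i=1: min(10*2^1, 110) = 20
  i=2: min(10*2^2, 110) = 40
  i=3: min(10*2^3, 110) = 80
  i=4: min(10*2^4, 110) = 110
  i=5: min(10*2^5, 110) = 110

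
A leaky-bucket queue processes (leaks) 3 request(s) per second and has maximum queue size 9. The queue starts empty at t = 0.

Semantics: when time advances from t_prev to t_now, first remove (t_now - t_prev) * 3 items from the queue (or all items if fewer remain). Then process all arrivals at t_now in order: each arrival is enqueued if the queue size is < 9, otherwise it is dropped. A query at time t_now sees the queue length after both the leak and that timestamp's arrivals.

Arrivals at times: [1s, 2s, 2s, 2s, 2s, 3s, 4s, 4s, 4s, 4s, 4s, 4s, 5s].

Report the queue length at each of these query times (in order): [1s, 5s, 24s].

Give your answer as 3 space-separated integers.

Answer: 1 4 0

Derivation:
Queue lengths at query times:
  query t=1s: backlog = 1
  query t=5s: backlog = 4
  query t=24s: backlog = 0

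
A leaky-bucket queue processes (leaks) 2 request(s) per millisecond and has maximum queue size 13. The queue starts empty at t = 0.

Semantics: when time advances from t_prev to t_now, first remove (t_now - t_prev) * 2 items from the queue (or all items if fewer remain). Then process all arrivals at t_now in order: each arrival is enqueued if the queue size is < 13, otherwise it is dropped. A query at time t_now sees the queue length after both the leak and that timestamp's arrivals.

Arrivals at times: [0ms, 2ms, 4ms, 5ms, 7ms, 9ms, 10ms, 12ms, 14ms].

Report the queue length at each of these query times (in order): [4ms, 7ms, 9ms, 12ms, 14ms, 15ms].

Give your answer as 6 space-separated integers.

Queue lengths at query times:
  query t=4ms: backlog = 1
  query t=7ms: backlog = 1
  query t=9ms: backlog = 1
  query t=12ms: backlog = 1
  query t=14ms: backlog = 1
  query t=15ms: backlog = 0

Answer: 1 1 1 1 1 0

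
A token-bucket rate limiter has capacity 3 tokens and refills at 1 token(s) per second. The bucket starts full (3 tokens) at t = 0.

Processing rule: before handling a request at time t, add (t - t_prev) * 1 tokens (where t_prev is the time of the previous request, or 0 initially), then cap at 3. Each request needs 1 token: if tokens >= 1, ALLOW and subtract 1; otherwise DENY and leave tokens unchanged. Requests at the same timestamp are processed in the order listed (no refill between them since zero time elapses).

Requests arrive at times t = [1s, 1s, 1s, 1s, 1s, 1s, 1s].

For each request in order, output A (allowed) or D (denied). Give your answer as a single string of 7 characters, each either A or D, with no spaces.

Answer: AAADDDD

Derivation:
Simulating step by step:
  req#1 t=1s: ALLOW
  req#2 t=1s: ALLOW
  req#3 t=1s: ALLOW
  req#4 t=1s: DENY
  req#5 t=1s: DENY
  req#6 t=1s: DENY
  req#7 t=1s: DENY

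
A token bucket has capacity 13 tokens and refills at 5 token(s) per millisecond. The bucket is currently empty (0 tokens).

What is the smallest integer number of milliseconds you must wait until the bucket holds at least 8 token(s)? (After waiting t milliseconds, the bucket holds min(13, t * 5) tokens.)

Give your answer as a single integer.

Need t * 5 >= 8, so t >= 8/5.
Smallest integer t = ceil(8/5) = 2.

Answer: 2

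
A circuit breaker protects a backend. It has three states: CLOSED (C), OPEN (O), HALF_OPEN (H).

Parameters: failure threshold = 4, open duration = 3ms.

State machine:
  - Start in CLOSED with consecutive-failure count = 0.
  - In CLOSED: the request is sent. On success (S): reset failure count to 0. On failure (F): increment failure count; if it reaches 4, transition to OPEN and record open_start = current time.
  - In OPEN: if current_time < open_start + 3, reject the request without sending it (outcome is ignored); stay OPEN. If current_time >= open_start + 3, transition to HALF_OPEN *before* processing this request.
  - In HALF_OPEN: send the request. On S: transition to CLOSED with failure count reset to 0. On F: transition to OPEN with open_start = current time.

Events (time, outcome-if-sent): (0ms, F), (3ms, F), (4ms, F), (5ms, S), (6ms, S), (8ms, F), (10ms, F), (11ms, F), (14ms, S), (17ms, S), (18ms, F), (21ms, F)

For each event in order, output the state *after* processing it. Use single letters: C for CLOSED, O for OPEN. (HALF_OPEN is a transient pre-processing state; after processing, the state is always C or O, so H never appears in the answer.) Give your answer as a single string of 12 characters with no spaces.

Answer: CCCCCCCCCCCC

Derivation:
State after each event:
  event#1 t=0ms outcome=F: state=CLOSED
  event#2 t=3ms outcome=F: state=CLOSED
  event#3 t=4ms outcome=F: state=CLOSED
  event#4 t=5ms outcome=S: state=CLOSED
  event#5 t=6ms outcome=S: state=CLOSED
  event#6 t=8ms outcome=F: state=CLOSED
  event#7 t=10ms outcome=F: state=CLOSED
  event#8 t=11ms outcome=F: state=CLOSED
  event#9 t=14ms outcome=S: state=CLOSED
  event#10 t=17ms outcome=S: state=CLOSED
  event#11 t=18ms outcome=F: state=CLOSED
  event#12 t=21ms outcome=F: state=CLOSED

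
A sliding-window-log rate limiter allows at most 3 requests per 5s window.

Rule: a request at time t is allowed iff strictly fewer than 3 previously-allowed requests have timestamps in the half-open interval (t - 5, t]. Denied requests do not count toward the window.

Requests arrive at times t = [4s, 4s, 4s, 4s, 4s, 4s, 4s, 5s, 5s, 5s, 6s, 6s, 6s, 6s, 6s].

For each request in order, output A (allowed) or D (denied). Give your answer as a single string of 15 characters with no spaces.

Answer: AAADDDDDDDDDDDD

Derivation:
Tracking allowed requests in the window:
  req#1 t=4s: ALLOW
  req#2 t=4s: ALLOW
  req#3 t=4s: ALLOW
  req#4 t=4s: DENY
  req#5 t=4s: DENY
  req#6 t=4s: DENY
  req#7 t=4s: DENY
  req#8 t=5s: DENY
  req#9 t=5s: DENY
  req#10 t=5s: DENY
  req#11 t=6s: DENY
  req#12 t=6s: DENY
  req#13 t=6s: DENY
  req#14 t=6s: DENY
  req#15 t=6s: DENY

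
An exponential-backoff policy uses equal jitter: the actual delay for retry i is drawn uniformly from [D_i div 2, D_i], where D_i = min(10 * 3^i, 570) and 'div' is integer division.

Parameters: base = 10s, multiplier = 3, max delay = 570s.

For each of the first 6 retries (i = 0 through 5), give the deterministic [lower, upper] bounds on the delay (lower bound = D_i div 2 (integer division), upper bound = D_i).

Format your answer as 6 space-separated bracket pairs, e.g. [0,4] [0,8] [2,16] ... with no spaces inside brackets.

Computing bounds per retry:
  i=0: D_i=min(10*3^0,570)=10, bounds=[5,10]
  i=1: D_i=min(10*3^1,570)=30, bounds=[15,30]
  i=2: D_i=min(10*3^2,570)=90, bounds=[45,90]
  i=3: D_i=min(10*3^3,570)=270, bounds=[135,270]
  i=4: D_i=min(10*3^4,570)=570, bounds=[285,570]
  i=5: D_i=min(10*3^5,570)=570, bounds=[285,570]

Answer: [5,10] [15,30] [45,90] [135,270] [285,570] [285,570]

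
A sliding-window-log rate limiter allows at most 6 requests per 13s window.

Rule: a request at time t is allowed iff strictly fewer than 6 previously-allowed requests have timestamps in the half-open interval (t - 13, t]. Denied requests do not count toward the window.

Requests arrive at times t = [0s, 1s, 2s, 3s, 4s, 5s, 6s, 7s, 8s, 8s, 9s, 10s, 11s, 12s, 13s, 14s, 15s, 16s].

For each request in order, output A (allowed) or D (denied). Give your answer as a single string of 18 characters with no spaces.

Answer: AAAAAADDDDDDDDAAAA

Derivation:
Tracking allowed requests in the window:
  req#1 t=0s: ALLOW
  req#2 t=1s: ALLOW
  req#3 t=2s: ALLOW
  req#4 t=3s: ALLOW
  req#5 t=4s: ALLOW
  req#6 t=5s: ALLOW
  req#7 t=6s: DENY
  req#8 t=7s: DENY
  req#9 t=8s: DENY
  req#10 t=8s: DENY
  req#11 t=9s: DENY
  req#12 t=10s: DENY
  req#13 t=11s: DENY
  req#14 t=12s: DENY
  req#15 t=13s: ALLOW
  req#16 t=14s: ALLOW
  req#17 t=15s: ALLOW
  req#18 t=16s: ALLOW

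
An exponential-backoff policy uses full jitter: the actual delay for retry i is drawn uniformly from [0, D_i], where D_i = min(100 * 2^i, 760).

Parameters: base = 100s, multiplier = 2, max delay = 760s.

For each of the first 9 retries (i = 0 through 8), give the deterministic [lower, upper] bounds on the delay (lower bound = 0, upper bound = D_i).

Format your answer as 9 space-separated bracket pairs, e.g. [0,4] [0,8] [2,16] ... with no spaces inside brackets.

Answer: [0,100] [0,200] [0,400] [0,760] [0,760] [0,760] [0,760] [0,760] [0,760]

Derivation:
Computing bounds per retry:
  i=0: D_i=min(100*2^0,760)=100, bounds=[0,100]
  i=1: D_i=min(100*2^1,760)=200, bounds=[0,200]
  i=2: D_i=min(100*2^2,760)=400, bounds=[0,400]
  i=3: D_i=min(100*2^3,760)=760, bounds=[0,760]
  i=4: D_i=min(100*2^4,760)=760, bounds=[0,760]
  i=5: D_i=min(100*2^5,760)=760, bounds=[0,760]
  i=6: D_i=min(100*2^6,760)=760, bounds=[0,760]
  i=7: D_i=min(100*2^7,760)=760, bounds=[0,760]
  i=8: D_i=min(100*2^8,760)=760, bounds=[0,760]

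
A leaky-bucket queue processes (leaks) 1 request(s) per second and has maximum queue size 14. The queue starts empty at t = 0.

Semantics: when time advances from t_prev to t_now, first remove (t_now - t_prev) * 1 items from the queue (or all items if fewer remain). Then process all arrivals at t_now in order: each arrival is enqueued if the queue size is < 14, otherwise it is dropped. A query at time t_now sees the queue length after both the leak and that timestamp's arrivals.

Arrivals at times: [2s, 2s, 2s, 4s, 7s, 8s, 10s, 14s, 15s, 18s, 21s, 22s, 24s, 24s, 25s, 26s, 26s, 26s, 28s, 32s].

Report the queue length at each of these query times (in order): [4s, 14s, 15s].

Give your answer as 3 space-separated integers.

Queue lengths at query times:
  query t=4s: backlog = 2
  query t=14s: backlog = 1
  query t=15s: backlog = 1

Answer: 2 1 1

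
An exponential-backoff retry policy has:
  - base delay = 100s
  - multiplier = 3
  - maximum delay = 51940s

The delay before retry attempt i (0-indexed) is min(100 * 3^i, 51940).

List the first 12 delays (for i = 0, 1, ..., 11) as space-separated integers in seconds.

Computing each delay:
  i=0: min(100*3^0, 51940) = 100
  i=1: min(100*3^1, 51940) = 300
  i=2: min(100*3^2, 51940) = 900
  i=3: min(100*3^3, 51940) = 2700
  i=4: min(100*3^4, 51940) = 8100
  i=5: min(100*3^5, 51940) = 24300
  i=6: min(100*3^6, 51940) = 51940
  i=7: min(100*3^7, 51940) = 51940
  i=8: min(100*3^8, 51940) = 51940
  i=9: min(100*3^9, 51940) = 51940
  i=10: min(100*3^10, 51940) = 51940
  i=11: min(100*3^11, 51940) = 51940

Answer: 100 300 900 2700 8100 24300 51940 51940 51940 51940 51940 51940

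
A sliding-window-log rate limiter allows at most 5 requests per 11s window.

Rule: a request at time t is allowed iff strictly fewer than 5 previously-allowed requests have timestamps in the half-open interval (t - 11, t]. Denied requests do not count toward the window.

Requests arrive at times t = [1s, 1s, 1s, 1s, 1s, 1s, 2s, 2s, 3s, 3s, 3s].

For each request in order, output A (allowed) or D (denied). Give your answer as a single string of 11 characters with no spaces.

Tracking allowed requests in the window:
  req#1 t=1s: ALLOW
  req#2 t=1s: ALLOW
  req#3 t=1s: ALLOW
  req#4 t=1s: ALLOW
  req#5 t=1s: ALLOW
  req#6 t=1s: DENY
  req#7 t=2s: DENY
  req#8 t=2s: DENY
  req#9 t=3s: DENY
  req#10 t=3s: DENY
  req#11 t=3s: DENY

Answer: AAAAADDDDDD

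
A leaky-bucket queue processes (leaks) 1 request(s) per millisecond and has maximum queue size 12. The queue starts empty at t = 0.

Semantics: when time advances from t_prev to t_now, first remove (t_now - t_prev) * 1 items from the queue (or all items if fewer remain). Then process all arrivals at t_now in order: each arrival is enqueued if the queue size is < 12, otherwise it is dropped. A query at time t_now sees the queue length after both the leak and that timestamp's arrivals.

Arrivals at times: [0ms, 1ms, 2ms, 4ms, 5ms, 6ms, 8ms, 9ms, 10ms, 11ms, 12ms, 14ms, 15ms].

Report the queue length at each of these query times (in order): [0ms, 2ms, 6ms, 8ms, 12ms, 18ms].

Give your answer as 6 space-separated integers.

Queue lengths at query times:
  query t=0ms: backlog = 1
  query t=2ms: backlog = 1
  query t=6ms: backlog = 1
  query t=8ms: backlog = 1
  query t=12ms: backlog = 1
  query t=18ms: backlog = 0

Answer: 1 1 1 1 1 0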